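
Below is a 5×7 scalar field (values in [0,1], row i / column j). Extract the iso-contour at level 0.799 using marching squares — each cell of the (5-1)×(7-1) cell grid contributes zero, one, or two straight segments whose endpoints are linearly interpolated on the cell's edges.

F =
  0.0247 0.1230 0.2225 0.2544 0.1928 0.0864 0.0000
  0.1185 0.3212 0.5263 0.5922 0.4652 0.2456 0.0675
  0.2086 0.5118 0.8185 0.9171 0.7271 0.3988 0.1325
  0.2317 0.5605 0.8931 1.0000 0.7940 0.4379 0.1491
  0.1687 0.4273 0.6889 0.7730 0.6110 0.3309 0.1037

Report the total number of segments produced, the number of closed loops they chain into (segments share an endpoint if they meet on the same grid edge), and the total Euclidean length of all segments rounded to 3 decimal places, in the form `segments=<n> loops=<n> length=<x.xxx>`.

cell (1,1): code 0100 → (1.933,2.000)–(2.000,1.936)
cell (1,2): code 1100 → (1.637,3.000)–(1.933,2.000)
cell (1,3): code 1000 → (2.000,3.622)–(1.637,3.000)
cell (2,1): code 0110 → (2.000,1.936)–(3.000,1.717)
cell (2,3): code 1001 → (3.000,3.976)–(2.000,3.622)
cell (3,1): code 0010 → (3.000,1.717)–(3.461,2.000)
cell (3,2): code 0011 → (3.461,2.000)–(3.885,3.000)
cell (3,3): code 0001 → (3.885,3.000)–(3.000,3.976)
total: 8 segments, chained into 1 closed loop(s), length Σ = 6.884748

segments=8 loops=1 length=6.885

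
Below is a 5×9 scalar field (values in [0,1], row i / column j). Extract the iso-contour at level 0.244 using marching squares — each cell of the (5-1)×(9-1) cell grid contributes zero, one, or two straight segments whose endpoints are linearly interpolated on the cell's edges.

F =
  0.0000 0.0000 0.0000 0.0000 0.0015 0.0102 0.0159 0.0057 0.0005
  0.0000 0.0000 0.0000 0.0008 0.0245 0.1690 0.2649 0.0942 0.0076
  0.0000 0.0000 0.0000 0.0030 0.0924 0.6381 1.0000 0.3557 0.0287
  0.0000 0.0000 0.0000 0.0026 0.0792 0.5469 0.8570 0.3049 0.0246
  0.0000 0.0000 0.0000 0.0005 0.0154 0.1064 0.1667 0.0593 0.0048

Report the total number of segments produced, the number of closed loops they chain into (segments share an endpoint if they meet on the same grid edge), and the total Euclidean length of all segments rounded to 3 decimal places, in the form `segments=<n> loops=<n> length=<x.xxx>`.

segments=12 loops=1 length=9.375

cell (0,5): code 0100 → (0.916,6.000)–(1.000,5.782)
cell (0,6): code 1000 → (1.000,6.122)–(0.916,6.000)
cell (1,4): code 0100 → (1.160,5.000)–(2.000,4.278)
cell (1,5): code 1110 → (1.000,5.782)–(1.160,5.000)
cell (1,6): code 1101 → (1.573,7.000)–(1.000,6.122)
cell (1,7): code 1000 → (2.000,7.342)–(1.573,7.000)
cell (2,4): code 0110 → (2.000,4.278)–(3.000,4.352)
cell (2,7): code 1001 → (3.000,7.217)–(2.000,7.342)
cell (3,4): code 0010 → (3.000,4.352)–(3.688,5.000)
cell (3,5): code 0011 → (3.688,5.000)–(3.888,6.000)
cell (3,6): code 0011 → (3.888,6.000)–(3.248,7.000)
cell (3,7): code 0001 → (3.248,7.000)–(3.000,7.217)
total: 12 segments, chained into 1 closed loop(s), length Σ = 9.374945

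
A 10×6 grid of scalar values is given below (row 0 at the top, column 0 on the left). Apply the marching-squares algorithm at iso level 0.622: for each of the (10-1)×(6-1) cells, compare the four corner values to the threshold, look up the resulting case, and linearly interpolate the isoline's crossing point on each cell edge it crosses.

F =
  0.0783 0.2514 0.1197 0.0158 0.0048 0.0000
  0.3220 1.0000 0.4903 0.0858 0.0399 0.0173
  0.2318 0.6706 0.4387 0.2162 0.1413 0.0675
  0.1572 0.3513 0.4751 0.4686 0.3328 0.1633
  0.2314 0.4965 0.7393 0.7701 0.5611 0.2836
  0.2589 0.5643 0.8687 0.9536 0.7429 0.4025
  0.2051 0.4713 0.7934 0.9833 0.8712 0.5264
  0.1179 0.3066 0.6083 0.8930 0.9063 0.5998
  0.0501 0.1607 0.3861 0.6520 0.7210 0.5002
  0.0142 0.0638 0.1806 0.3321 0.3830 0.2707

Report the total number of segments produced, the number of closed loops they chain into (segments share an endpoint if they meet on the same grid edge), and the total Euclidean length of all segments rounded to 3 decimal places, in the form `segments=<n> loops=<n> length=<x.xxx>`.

segments=22 loops=2 length=17.491

cell (0,0): code 0100 → (0.495,1.000)–(1.000,0.442)
cell (0,1): code 1000 → (1.000,1.742)–(0.495,1.000)
cell (1,0): code 0110 → (1.000,0.442)–(2.000,0.889)
cell (1,1): code 1001 → (2.000,1.210)–(1.000,1.742)
cell (2,0): code 0010 → (2.000,0.889)–(2.152,1.000)
cell (2,1): code 0001 → (2.152,1.000)–(2.000,1.210)
cell (3,1): code 0100 → (3.556,2.000)–(4.000,1.517)
cell (3,2): code 1100 → (3.509,3.000)–(3.556,2.000)
cell (3,3): code 1000 → (4.000,3.709)–(3.509,3.000)
cell (4,1): code 0110 → (4.000,1.517)–(5.000,1.190)
cell (4,3): code 1101 → (4.335,4.000)–(4.000,3.709)
cell (4,4): code 1000 → (5.000,4.355)–(4.335,4.000)
cell (5,1): code 0110 → (5.000,1.190)–(6.000,1.468)
cell (5,4): code 1001 → (6.000,4.723)–(5.000,4.355)
cell (6,1): code 0010 → (6.000,1.468)–(6.926,2.000)
cell (6,2): code 0111 → (6.926,2.000)–(7.000,2.048)
cell (6,4): code 1001 → (7.000,4.928)–(6.000,4.723)
cell (7,2): code 0110 → (7.000,2.048)–(8.000,2.887)
cell (7,4): code 1001 → (8.000,4.448)–(7.000,4.928)
cell (8,2): code 0010 → (8.000,2.887)–(8.094,3.000)
cell (8,3): code 0011 → (8.094,3.000)–(8.293,4.000)
cell (8,4): code 0001 → (8.293,4.000)–(8.000,4.448)
total: 22 segments, chained into 2 closed loop(s), length Σ = 17.490843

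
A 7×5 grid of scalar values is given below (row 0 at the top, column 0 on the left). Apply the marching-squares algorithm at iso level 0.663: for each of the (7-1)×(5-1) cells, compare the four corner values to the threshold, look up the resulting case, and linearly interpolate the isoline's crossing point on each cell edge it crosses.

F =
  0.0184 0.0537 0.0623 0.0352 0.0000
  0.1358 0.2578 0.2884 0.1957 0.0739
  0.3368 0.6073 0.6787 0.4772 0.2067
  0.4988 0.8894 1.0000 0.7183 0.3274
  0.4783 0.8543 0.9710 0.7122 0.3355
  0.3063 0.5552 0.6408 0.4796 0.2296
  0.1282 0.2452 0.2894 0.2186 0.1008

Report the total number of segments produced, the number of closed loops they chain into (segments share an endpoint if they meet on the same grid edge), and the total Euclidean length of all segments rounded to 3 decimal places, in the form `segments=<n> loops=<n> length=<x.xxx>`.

segments=12 loops=1 length=8.921

cell (1,1): code 0100 → (1.960,2.000)–(2.000,1.780)
cell (1,2): code 1000 → (2.000,2.078)–(1.960,2.000)
cell (2,0): code 0100 → (2.197,1.000)–(3.000,0.420)
cell (2,1): code 1110 → (2.000,1.780)–(2.197,1.000)
cell (2,2): code 1101 → (2.771,3.000)–(2.000,2.078)
cell (2,3): code 1000 → (3.000,3.141)–(2.771,3.000)
cell (3,0): code 0110 → (3.000,0.420)–(4.000,0.491)
cell (3,3): code 1001 → (4.000,3.131)–(3.000,3.141)
cell (4,0): code 0010 → (4.000,0.491)–(4.640,1.000)
cell (4,1): code 0011 → (4.640,1.000)–(4.933,2.000)
cell (4,2): code 0011 → (4.933,2.000)–(4.212,3.000)
cell (4,3): code 0001 → (4.212,3.000)–(4.000,3.131)
total: 12 segments, chained into 1 closed loop(s), length Σ = 8.920590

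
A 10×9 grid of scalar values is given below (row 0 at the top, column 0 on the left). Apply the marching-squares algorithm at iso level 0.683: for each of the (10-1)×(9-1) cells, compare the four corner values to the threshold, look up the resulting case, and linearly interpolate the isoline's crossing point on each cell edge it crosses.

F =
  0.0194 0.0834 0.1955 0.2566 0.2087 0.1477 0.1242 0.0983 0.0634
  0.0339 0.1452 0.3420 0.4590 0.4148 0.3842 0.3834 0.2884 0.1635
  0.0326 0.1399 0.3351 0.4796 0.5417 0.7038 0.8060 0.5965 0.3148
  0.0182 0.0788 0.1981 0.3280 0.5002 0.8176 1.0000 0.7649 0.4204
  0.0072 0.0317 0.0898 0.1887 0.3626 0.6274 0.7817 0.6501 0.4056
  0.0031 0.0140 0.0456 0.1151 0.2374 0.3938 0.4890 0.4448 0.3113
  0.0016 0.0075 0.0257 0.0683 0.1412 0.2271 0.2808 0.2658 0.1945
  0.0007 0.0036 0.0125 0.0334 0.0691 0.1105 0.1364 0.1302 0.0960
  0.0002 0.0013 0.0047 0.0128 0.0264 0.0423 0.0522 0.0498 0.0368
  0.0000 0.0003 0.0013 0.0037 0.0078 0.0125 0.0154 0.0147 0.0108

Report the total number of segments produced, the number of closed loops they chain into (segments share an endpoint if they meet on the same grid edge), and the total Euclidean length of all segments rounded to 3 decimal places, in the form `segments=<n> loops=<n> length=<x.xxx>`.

cell (1,4): code 0100 → (1.935,5.000)–(2.000,4.872)
cell (1,5): code 1100 → (1.709,6.000)–(1.935,5.000)
cell (1,6): code 1000 → (2.000,6.587)–(1.709,6.000)
cell (2,4): code 0110 → (2.000,4.872)–(3.000,4.576)
cell (2,6): code 1101 → (2.514,7.000)–(2.000,6.587)
cell (2,7): code 1000 → (3.000,7.238)–(2.514,7.000)
cell (3,4): code 0010 → (3.000,4.576)–(3.708,5.000)
cell (3,5): code 0111 → (3.708,5.000)–(4.000,5.360)
cell (3,6): code 1011 → (4.000,6.750)–(3.713,7.000)
cell (3,7): code 0001 → (3.713,7.000)–(3.000,7.238)
cell (4,5): code 0010 → (4.000,5.360)–(4.337,6.000)
cell (4,6): code 0001 → (4.337,6.000)–(4.000,6.750)
total: 12 segments, chained into 1 closed loop(s), length Σ = 8.034292

segments=12 loops=1 length=8.034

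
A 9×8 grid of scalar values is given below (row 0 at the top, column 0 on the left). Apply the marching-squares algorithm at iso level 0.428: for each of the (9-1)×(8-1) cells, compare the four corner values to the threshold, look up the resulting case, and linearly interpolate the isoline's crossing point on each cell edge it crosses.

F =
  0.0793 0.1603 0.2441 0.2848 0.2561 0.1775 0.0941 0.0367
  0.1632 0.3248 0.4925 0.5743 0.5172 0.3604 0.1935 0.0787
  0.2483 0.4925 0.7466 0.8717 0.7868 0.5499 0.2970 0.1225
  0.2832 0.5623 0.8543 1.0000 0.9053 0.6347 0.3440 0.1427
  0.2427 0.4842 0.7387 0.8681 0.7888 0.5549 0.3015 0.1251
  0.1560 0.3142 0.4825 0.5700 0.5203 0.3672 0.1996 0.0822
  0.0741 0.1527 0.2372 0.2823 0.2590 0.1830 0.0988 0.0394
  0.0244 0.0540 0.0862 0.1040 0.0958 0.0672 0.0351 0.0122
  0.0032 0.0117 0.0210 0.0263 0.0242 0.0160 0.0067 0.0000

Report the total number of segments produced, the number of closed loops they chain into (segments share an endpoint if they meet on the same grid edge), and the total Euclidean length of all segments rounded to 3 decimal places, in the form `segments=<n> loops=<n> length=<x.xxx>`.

segments=20 loops=1 length=15.819

cell (0,1): code 0100 → (0.740,2.000)–(1.000,1.615)
cell (0,2): code 1100 → (0.495,3.000)–(0.740,2.000)
cell (0,3): code 1100 → (0.658,4.000)–(0.495,3.000)
cell (0,4): code 1000 → (1.000,4.569)–(0.658,4.000)
cell (1,0): code 0100 → (1.615,1.000)–(2.000,0.736)
cell (1,1): code 1110 → (1.000,1.615)–(1.615,1.000)
cell (1,4): code 1101 → (1.357,5.000)–(1.000,4.569)
cell (1,5): code 1000 → (2.000,5.482)–(1.357,5.000)
cell (2,0): code 0110 → (2.000,0.736)–(3.000,0.519)
cell (2,5): code 1001 → (3.000,5.711)–(2.000,5.482)
cell (3,0): code 0110 → (3.000,0.519)–(4.000,0.767)
cell (3,5): code 1001 → (4.000,5.501)–(3.000,5.711)
cell (4,0): code 0010 → (4.000,0.767)–(4.331,1.000)
cell (4,1): code 0111 → (4.331,1.000)–(5.000,1.676)
cell (4,4): code 1011 → (5.000,4.603)–(4.676,5.000)
cell (4,5): code 0001 → (4.676,5.000)–(4.000,5.501)
cell (5,1): code 0010 → (5.000,1.676)–(5.222,2.000)
cell (5,2): code 0011 → (5.222,2.000)–(5.494,3.000)
cell (5,3): code 0011 → (5.494,3.000)–(5.353,4.000)
cell (5,4): code 0001 → (5.353,4.000)–(5.000,4.603)
total: 20 segments, chained into 1 closed loop(s), length Σ = 15.819420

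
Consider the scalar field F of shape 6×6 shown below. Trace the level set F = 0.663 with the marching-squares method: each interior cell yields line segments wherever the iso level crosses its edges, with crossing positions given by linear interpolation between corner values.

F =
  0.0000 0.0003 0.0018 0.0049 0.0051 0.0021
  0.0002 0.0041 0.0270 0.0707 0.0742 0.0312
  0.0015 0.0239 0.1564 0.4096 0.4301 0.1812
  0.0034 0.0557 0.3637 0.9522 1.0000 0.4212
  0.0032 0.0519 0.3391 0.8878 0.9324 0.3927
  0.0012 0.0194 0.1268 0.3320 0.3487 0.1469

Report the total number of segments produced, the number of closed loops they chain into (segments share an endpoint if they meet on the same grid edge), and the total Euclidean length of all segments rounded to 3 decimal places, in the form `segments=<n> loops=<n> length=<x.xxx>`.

segments=8 loops=1 length=6.820

cell (2,2): code 0100 → (2.467,3.000)–(3.000,2.509)
cell (2,3): code 1100 → (2.409,4.000)–(2.467,3.000)
cell (2,4): code 1000 → (3.000,4.582)–(2.409,4.000)
cell (3,2): code 0110 → (3.000,2.509)–(4.000,2.590)
cell (3,4): code 1001 → (4.000,4.499)–(3.000,4.582)
cell (4,2): code 0010 → (4.000,2.590)–(4.404,3.000)
cell (4,3): code 0011 → (4.404,3.000)–(4.462,4.000)
cell (4,4): code 0001 → (4.462,4.000)–(4.000,4.499)
total: 8 segments, chained into 1 closed loop(s), length Σ = 6.820483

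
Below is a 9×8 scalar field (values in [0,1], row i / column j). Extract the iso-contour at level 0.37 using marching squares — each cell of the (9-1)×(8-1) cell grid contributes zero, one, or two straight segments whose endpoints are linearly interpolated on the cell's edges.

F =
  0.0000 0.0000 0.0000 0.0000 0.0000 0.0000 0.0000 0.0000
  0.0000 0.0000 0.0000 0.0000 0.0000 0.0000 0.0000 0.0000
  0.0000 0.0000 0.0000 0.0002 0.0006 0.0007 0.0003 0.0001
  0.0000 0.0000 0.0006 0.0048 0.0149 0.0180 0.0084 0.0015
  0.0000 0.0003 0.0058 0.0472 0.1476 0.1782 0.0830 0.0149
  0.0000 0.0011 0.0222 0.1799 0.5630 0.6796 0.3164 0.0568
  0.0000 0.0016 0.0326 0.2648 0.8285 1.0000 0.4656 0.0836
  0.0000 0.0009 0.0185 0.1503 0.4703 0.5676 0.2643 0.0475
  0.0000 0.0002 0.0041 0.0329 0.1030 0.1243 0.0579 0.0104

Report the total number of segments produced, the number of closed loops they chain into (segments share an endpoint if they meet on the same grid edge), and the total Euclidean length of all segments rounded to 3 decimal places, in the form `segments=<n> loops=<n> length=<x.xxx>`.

segments=12 loops=1 length=9.378

cell (4,3): code 0100 → (4.535,4.000)–(5.000,3.496)
cell (4,4): code 1100 → (4.383,5.000)–(4.535,4.000)
cell (4,5): code 1000 → (5.000,5.852)–(4.383,5.000)
cell (5,3): code 0110 → (5.000,3.496)–(6.000,3.187)
cell (5,5): code 1101 → (5.359,6.000)–(5.000,5.852)
cell (5,6): code 1000 → (6.000,6.250)–(5.359,6.000)
cell (6,3): code 0110 → (6.000,3.187)–(7.000,3.687)
cell (6,5): code 1011 → (7.000,5.652)–(6.475,6.000)
cell (6,6): code 0001 → (6.475,6.000)–(6.000,6.250)
cell (7,3): code 0010 → (7.000,3.687)–(7.273,4.000)
cell (7,4): code 0011 → (7.273,4.000)–(7.446,5.000)
cell (7,5): code 0001 → (7.446,5.000)–(7.000,5.652)
total: 12 segments, chained into 1 closed loop(s), length Σ = 9.377536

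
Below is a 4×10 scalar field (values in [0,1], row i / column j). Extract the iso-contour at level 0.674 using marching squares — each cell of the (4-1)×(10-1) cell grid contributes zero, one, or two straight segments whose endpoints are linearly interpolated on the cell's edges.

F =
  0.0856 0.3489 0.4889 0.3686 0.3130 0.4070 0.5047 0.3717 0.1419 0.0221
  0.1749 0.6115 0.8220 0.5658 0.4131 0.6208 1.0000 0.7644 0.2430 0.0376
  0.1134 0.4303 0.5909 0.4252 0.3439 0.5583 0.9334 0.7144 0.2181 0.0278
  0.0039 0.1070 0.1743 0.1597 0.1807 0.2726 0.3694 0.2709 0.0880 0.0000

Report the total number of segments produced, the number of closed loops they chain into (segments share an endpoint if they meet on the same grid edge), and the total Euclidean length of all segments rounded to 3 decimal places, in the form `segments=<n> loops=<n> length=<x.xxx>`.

segments=12 loops=2 length=9.869

cell (0,1): code 0100 → (0.556,2.000)–(1.000,1.297)
cell (0,2): code 1000 → (1.000,2.578)–(0.556,2.000)
cell (0,5): code 0100 → (0.342,6.000)–(1.000,5.140)
cell (0,6): code 1100 → (0.770,7.000)–(0.342,6.000)
cell (0,7): code 1000 → (1.000,7.173)–(0.770,7.000)
cell (1,1): code 0010 → (1.000,1.297)–(1.640,2.000)
cell (1,2): code 0001 → (1.640,2.000)–(1.000,2.578)
cell (1,5): code 0110 → (1.000,5.140)–(2.000,5.308)
cell (1,7): code 1001 → (2.000,7.081)–(1.000,7.173)
cell (2,5): code 0010 → (2.000,5.308)–(2.460,6.000)
cell (2,6): code 0011 → (2.460,6.000)–(2.091,7.000)
cell (2,7): code 0001 → (2.091,7.000)–(2.000,7.081)
total: 12 segments, chained into 2 closed loop(s), length Σ = 9.869445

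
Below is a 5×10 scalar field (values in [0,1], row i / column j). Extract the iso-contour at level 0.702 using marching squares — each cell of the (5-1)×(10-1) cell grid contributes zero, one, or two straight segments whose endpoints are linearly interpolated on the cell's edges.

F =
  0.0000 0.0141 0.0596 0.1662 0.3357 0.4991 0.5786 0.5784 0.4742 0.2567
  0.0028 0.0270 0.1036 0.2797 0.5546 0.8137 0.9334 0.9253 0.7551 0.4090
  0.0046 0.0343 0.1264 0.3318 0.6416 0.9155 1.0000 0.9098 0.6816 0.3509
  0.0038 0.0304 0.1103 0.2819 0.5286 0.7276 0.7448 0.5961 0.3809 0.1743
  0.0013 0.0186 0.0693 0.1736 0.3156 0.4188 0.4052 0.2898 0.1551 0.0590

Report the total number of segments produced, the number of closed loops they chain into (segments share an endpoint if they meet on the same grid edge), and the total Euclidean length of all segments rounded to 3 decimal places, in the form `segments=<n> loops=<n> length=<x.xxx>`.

cell (0,4): code 0100 → (0.645,5.000)–(1.000,4.569)
cell (0,5): code 1100 → (0.348,6.000)–(0.645,5.000)
cell (0,6): code 1100 → (0.356,7.000)–(0.348,6.000)
cell (0,7): code 1100 → (0.811,8.000)–(0.356,7.000)
cell (0,8): code 1000 → (1.000,8.153)–(0.811,8.000)
cell (1,4): code 0110 → (1.000,4.569)–(2.000,4.221)
cell (1,7): code 1011 → (2.000,7.911)–(1.722,8.000)
cell (1,8): code 0001 → (1.722,8.000)–(1.000,8.153)
cell (2,4): code 0110 → (2.000,4.221)–(3.000,4.871)
cell (2,6): code 1011 → (3.000,6.288)–(2.662,7.000)
cell (2,7): code 0001 → (2.662,7.000)–(2.000,7.911)
cell (3,4): code 0010 → (3.000,4.871)–(3.083,5.000)
cell (3,5): code 0011 → (3.083,5.000)–(3.126,6.000)
cell (3,6): code 0001 → (3.126,6.000)–(3.000,6.288)
total: 14 segments, chained into 1 closed loop(s), length Σ = 10.608323

segments=14 loops=1 length=10.608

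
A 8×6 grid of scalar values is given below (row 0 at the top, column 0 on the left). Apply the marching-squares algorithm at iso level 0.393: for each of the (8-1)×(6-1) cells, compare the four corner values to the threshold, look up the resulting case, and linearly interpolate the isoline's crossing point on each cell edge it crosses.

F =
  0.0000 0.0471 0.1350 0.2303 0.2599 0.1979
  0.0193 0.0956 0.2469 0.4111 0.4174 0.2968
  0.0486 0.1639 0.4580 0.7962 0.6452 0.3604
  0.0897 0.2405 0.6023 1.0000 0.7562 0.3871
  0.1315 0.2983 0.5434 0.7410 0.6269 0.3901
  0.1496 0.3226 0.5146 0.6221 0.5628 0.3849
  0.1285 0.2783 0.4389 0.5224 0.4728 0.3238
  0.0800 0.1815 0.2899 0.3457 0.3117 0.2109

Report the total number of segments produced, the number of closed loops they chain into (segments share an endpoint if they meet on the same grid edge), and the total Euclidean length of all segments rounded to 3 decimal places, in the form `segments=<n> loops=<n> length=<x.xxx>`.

cell (0,2): code 0100 → (0.900,3.000)–(1.000,2.890)
cell (0,3): code 1100 → (0.845,4.000)–(0.900,3.000)
cell (0,4): code 1000 → (1.000,4.202)–(0.845,4.000)
cell (1,1): code 0100 → (1.692,2.000)–(2.000,1.779)
cell (1,2): code 1110 → (1.000,2.890)–(1.692,2.000)
cell (1,4): code 1001 → (2.000,4.886)–(1.000,4.202)
cell (2,1): code 0110 → (2.000,1.779)–(3.000,1.422)
cell (2,4): code 1001 → (3.000,4.984)–(2.000,4.886)
cell (3,1): code 0110 → (3.000,1.422)–(4.000,1.386)
cell (3,4): code 1001 → (4.000,4.988)–(3.000,4.984)
cell (4,1): code 0110 → (4.000,1.386)–(5.000,1.367)
cell (4,4): code 1001 → (5.000,4.954)–(4.000,4.988)
cell (5,1): code 0110 → (5.000,1.367)–(6.000,1.714)
cell (5,4): code 1001 → (6.000,4.536)–(5.000,4.954)
cell (6,1): code 0010 → (6.000,1.714)–(6.308,2.000)
cell (6,2): code 0011 → (6.308,2.000)–(6.732,3.000)
cell (6,3): code 0011 → (6.732,3.000)–(6.495,4.000)
cell (6,4): code 0001 → (6.495,4.000)–(6.000,4.536)
total: 18 segments, chained into 1 closed loop(s), length Σ = 15.597353

segments=18 loops=1 length=15.597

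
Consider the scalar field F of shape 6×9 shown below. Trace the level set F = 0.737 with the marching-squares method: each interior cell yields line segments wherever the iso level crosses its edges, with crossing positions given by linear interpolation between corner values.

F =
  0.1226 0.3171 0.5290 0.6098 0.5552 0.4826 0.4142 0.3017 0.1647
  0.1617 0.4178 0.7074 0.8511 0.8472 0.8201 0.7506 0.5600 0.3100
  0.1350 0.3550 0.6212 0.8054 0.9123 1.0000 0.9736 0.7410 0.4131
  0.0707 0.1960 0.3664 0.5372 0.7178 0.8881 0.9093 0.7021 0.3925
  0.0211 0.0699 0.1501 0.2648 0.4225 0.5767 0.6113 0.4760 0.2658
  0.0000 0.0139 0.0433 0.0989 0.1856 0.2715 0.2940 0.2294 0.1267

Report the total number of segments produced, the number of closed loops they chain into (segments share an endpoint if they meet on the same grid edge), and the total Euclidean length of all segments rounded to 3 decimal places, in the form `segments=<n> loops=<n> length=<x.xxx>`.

segments=16 loops=1 length=12.335

cell (0,2): code 0100 → (0.527,3.000)–(1.000,2.206)
cell (0,3): code 1100 → (0.623,4.000)–(0.527,3.000)
cell (0,4): code 1100 → (0.754,5.000)–(0.623,4.000)
cell (0,5): code 1100 → (0.960,6.000)–(0.754,5.000)
cell (0,6): code 1000 → (1.000,6.071)–(0.960,6.000)
cell (1,2): code 0110 → (1.000,2.206)–(2.000,2.629)
cell (1,6): code 1101 → (1.978,7.000)–(1.000,6.071)
cell (1,7): code 1000 → (2.000,7.012)–(1.978,7.000)
cell (2,2): code 0010 → (2.000,2.629)–(2.255,3.000)
cell (2,3): code 0011 → (2.255,3.000)–(2.901,4.000)
cell (2,4): code 0111 → (2.901,4.000)–(3.000,4.113)
cell (2,6): code 1011 → (3.000,6.832)–(2.103,7.000)
cell (2,7): code 0001 → (2.103,7.000)–(2.000,7.012)
cell (3,4): code 0010 → (3.000,4.113)–(3.485,5.000)
cell (3,5): code 0011 → (3.485,5.000)–(3.578,6.000)
cell (3,6): code 0001 → (3.578,6.000)–(3.000,6.832)
total: 16 segments, chained into 1 closed loop(s), length Σ = 12.335490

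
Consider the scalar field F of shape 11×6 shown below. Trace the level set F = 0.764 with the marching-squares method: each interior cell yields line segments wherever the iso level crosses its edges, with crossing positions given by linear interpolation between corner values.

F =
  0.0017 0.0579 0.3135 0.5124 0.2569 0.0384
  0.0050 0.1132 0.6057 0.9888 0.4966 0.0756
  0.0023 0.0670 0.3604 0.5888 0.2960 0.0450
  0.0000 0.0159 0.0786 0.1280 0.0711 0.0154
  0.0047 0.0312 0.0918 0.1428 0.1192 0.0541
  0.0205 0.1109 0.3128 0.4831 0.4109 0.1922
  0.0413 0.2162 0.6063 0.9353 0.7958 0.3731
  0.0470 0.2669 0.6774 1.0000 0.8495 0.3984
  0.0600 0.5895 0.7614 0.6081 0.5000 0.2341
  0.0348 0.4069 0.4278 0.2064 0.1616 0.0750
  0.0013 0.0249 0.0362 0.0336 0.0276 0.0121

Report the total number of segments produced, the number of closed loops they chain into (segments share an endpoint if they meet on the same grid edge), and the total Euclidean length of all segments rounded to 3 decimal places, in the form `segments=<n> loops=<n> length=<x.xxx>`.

segments=12 loops=2 length=9.092

cell (0,2): code 0100 → (0.528,3.000)–(1.000,2.413)
cell (0,3): code 1000 → (1.000,3.457)–(0.528,3.000)
cell (1,2): code 0010 → (1.000,2.413)–(1.562,3.000)
cell (1,3): code 0001 → (1.562,3.000)–(1.000,3.457)
cell (5,2): code 0100 → (5.621,3.000)–(6.000,2.479)
cell (5,3): code 1100 → (5.917,4.000)–(5.621,3.000)
cell (5,4): code 1000 → (6.000,4.075)–(5.917,4.000)
cell (6,2): code 0110 → (6.000,2.479)–(7.000,2.268)
cell (6,4): code 1001 → (7.000,4.190)–(6.000,4.075)
cell (7,2): code 0010 → (7.000,2.268)–(7.602,3.000)
cell (7,3): code 0011 → (7.602,3.000)–(7.245,4.000)
cell (7,4): code 0001 → (7.245,4.000)–(7.000,4.190)
total: 12 segments, chained into 2 closed loop(s), length Σ = 9.092463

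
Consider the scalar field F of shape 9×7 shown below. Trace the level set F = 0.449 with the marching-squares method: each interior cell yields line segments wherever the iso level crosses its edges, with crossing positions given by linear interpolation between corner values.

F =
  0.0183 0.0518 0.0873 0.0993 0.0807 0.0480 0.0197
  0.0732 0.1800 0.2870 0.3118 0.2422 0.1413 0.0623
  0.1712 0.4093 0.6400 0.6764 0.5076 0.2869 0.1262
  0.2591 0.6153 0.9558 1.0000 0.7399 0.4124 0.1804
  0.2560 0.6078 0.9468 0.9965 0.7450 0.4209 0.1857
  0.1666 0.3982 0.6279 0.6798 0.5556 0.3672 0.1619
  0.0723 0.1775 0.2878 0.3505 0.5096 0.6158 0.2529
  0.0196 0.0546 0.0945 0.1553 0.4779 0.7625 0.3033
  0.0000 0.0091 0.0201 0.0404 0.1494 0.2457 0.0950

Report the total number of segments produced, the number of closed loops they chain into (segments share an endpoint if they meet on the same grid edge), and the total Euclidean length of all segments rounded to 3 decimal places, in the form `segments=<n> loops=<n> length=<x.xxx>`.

cell (1,1): code 0100 → (1.459,2.000)–(2.000,1.172)
cell (1,2): code 1100 → (1.376,3.000)–(1.459,2.000)
cell (1,3): code 1100 → (1.779,4.000)–(1.376,3.000)
cell (1,4): code 1000 → (2.000,4.266)–(1.779,4.000)
cell (2,0): code 0100 → (2.193,1.000)–(3.000,0.533)
cell (2,1): code 1110 → (2.000,1.172)–(2.193,1.000)
cell (2,4): code 1001 → (3.000,4.888)–(2.000,4.266)
cell (3,0): code 0110 → (3.000,0.533)–(4.000,0.549)
cell (3,4): code 1001 → (4.000,4.913)–(3.000,4.888)
cell (4,0): code 0010 → (4.000,0.549)–(4.758,1.000)
cell (4,1): code 0111 → (4.758,1.000)–(5.000,1.221)
cell (4,4): code 1001 → (5.000,4.566)–(4.000,4.913)
cell (5,1): code 0010 → (5.000,1.221)–(5.526,2.000)
cell (5,2): code 0011 → (5.526,2.000)–(5.701,3.000)
cell (5,3): code 0111 → (5.701,3.000)–(6.000,3.619)
cell (5,4): code 1101 → (5.329,5.000)–(5.000,4.566)
cell (5,5): code 1000 → (6.000,5.460)–(5.329,5.000)
cell (6,3): code 0110 → (6.000,3.619)–(7.000,3.910)
cell (6,5): code 1001 → (7.000,5.683)–(6.000,5.460)
cell (7,3): code 0010 → (7.000,3.910)–(7.088,4.000)
cell (7,4): code 0011 → (7.088,4.000)–(7.607,5.000)
cell (7,5): code 0001 → (7.607,5.000)–(7.000,5.683)
total: 22 segments, chained into 1 closed loop(s), length Σ = 18.286104

segments=22 loops=1 length=18.286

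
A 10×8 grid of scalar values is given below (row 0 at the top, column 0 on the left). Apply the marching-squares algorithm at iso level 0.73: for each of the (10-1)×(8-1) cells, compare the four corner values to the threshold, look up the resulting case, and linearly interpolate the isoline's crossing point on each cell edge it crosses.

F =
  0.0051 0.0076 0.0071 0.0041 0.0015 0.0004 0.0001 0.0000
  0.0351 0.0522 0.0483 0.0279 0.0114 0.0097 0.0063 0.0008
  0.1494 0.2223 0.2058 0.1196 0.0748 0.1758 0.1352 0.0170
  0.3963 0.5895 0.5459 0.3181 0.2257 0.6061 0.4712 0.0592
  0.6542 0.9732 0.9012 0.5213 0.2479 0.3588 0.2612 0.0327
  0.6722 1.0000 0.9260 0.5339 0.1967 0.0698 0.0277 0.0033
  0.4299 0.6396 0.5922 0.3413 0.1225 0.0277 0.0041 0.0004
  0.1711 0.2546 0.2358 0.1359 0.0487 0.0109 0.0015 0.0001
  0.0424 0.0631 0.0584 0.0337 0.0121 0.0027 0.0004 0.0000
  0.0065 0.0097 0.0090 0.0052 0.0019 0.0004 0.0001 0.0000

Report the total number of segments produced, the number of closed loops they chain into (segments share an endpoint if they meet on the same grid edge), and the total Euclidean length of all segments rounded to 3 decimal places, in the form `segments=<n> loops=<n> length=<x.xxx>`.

segments=8 loops=1 length=7.563

cell (3,0): code 0100 → (3.366,1.000)–(4.000,0.238)
cell (3,1): code 1100 → (3.518,2.000)–(3.366,1.000)
cell (3,2): code 1000 → (4.000,2.451)–(3.518,2.000)
cell (4,0): code 0110 → (4.000,0.238)–(5.000,0.176)
cell (4,2): code 1001 → (5.000,2.500)–(4.000,2.451)
cell (5,0): code 0010 → (5.000,0.176)–(5.749,1.000)
cell (5,1): code 0011 → (5.749,1.000)–(5.587,2.000)
cell (5,2): code 0001 → (5.587,2.000)–(5.000,2.500)
total: 8 segments, chained into 1 closed loop(s), length Σ = 7.563341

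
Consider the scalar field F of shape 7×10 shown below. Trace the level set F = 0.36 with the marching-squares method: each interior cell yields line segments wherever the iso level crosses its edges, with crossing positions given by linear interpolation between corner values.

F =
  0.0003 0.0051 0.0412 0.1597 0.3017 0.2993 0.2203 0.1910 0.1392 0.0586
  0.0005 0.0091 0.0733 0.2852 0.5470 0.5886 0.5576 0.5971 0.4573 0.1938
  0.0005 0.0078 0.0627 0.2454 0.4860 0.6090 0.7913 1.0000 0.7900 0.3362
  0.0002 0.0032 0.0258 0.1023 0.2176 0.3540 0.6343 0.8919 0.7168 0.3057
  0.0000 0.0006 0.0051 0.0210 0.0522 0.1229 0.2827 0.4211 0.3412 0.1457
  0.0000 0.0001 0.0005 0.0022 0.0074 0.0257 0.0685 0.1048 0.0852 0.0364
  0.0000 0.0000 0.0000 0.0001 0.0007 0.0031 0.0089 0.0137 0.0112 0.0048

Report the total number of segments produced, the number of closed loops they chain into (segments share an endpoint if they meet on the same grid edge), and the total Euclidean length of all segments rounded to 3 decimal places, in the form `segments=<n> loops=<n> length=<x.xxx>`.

cell (0,3): code 0100 → (0.238,4.000)–(1.000,3.286)
cell (0,4): code 1100 → (0.210,5.000)–(0.238,4.000)
cell (0,5): code 1100 → (0.414,6.000)–(0.210,5.000)
cell (0,6): code 1100 → (0.416,7.000)–(0.414,6.000)
cell (0,7): code 1100 → (0.694,8.000)–(0.416,7.000)
cell (0,8): code 1000 → (1.000,8.369)–(0.694,8.000)
cell (1,3): code 0110 → (1.000,3.286)–(2.000,3.476)
cell (1,8): code 1001 → (2.000,8.948)–(1.000,8.369)
cell (2,3): code 0010 → (2.000,3.476)–(2.469,4.000)
cell (2,4): code 0011 → (2.469,4.000)–(2.976,5.000)
cell (2,5): code 0111 → (2.976,5.000)–(3.000,5.021)
cell (2,8): code 1001 → (3.000,8.868)–(2.000,8.948)
cell (3,5): code 0010 → (3.000,5.021)–(3.780,6.000)
cell (3,6): code 0111 → (3.780,6.000)–(4.000,6.559)
cell (3,7): code 1011 → (4.000,7.765)–(3.950,8.000)
cell (3,8): code 0001 → (3.950,8.000)–(3.000,8.868)
cell (4,6): code 0010 → (4.000,6.559)–(4.193,7.000)
cell (4,7): code 0001 → (4.193,7.000)–(4.000,7.765)
total: 18 segments, chained into 1 closed loop(s), length Σ = 15.265439

segments=18 loops=1 length=15.265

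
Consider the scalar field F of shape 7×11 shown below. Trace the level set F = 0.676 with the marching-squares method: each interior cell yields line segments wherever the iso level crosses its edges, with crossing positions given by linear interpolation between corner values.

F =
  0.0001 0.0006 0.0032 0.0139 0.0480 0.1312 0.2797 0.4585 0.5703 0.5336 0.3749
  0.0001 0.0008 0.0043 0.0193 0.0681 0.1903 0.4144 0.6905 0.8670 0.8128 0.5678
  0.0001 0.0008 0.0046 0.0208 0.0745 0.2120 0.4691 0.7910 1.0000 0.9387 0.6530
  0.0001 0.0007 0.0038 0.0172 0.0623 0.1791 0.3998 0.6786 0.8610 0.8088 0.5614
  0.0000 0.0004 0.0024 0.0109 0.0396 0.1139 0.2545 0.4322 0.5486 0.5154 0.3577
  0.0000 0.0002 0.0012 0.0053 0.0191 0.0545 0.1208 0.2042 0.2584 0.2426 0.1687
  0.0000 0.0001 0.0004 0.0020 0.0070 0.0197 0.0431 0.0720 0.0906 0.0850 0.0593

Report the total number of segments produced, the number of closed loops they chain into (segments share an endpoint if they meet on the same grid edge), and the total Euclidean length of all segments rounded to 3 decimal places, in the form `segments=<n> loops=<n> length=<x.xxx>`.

segments=12 loops=1 length=10.114

cell (0,6): code 0100 → (0.938,7.000)–(1.000,6.947)
cell (0,7): code 1100 → (0.356,8.000)–(0.938,7.000)
cell (0,8): code 1100 → (0.510,9.000)–(0.356,8.000)
cell (0,9): code 1000 → (1.000,9.558)–(0.510,9.000)
cell (1,6): code 0110 → (1.000,6.947)–(2.000,6.643)
cell (1,9): code 1001 → (2.000,9.919)–(1.000,9.558)
cell (2,6): code 0110 → (2.000,6.643)–(3.000,6.991)
cell (2,9): code 1001 → (3.000,9.537)–(2.000,9.919)
cell (3,6): code 0010 → (3.000,6.991)–(3.011,7.000)
cell (3,7): code 0011 → (3.011,7.000)–(3.592,8.000)
cell (3,8): code 0011 → (3.592,8.000)–(3.453,9.000)
cell (3,9): code 0001 → (3.453,9.000)–(3.000,9.537)
total: 12 segments, chained into 1 closed loop(s), length Σ = 10.113817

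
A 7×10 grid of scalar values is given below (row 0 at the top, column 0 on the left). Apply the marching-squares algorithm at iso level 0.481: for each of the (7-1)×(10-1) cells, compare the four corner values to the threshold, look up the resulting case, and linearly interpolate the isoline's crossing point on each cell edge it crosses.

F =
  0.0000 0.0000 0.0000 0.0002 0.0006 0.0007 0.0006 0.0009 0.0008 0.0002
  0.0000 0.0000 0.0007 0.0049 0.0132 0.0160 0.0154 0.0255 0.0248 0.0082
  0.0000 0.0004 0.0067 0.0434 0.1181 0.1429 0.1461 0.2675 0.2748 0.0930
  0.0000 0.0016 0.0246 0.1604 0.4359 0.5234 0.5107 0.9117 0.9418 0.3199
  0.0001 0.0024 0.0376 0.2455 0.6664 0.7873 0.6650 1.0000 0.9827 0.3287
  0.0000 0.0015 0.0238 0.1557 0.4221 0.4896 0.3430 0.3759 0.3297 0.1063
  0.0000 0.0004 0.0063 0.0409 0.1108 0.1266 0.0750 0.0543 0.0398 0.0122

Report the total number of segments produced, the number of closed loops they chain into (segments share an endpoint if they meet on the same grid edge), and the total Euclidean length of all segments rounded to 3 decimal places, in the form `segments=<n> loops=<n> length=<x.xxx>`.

segments=16 loops=1 length=13.270

cell (2,4): code 0100 → (2.889,5.000)–(3.000,4.515)
cell (2,5): code 1100 → (2.919,6.000)–(2.889,5.000)
cell (2,6): code 1100 → (2.331,7.000)–(2.919,6.000)
cell (2,7): code 1100 → (2.309,8.000)–(2.331,7.000)
cell (2,8): code 1000 → (3.000,8.741)–(2.309,8.000)
cell (3,3): code 0100 → (3.196,4.000)–(4.000,3.560)
cell (3,4): code 1110 → (3.000,4.515)–(3.196,4.000)
cell (3,8): code 1001 → (4.000,8.767)–(3.000,8.741)
cell (4,3): code 0010 → (4.000,3.560)–(4.759,4.000)
cell (4,4): code 0111 → (4.759,4.000)–(5.000,4.873)
cell (4,5): code 1011 → (5.000,5.059)–(4.571,6.000)
cell (4,6): code 0011 → (4.571,6.000)–(4.832,7.000)
cell (4,7): code 0011 → (4.832,7.000)–(4.768,8.000)
cell (4,8): code 0001 → (4.768,8.000)–(4.000,8.767)
cell (5,4): code 0010 → (5.000,4.873)–(5.024,5.000)
cell (5,5): code 0001 → (5.024,5.000)–(5.000,5.059)
total: 16 segments, chained into 1 closed loop(s), length Σ = 13.270234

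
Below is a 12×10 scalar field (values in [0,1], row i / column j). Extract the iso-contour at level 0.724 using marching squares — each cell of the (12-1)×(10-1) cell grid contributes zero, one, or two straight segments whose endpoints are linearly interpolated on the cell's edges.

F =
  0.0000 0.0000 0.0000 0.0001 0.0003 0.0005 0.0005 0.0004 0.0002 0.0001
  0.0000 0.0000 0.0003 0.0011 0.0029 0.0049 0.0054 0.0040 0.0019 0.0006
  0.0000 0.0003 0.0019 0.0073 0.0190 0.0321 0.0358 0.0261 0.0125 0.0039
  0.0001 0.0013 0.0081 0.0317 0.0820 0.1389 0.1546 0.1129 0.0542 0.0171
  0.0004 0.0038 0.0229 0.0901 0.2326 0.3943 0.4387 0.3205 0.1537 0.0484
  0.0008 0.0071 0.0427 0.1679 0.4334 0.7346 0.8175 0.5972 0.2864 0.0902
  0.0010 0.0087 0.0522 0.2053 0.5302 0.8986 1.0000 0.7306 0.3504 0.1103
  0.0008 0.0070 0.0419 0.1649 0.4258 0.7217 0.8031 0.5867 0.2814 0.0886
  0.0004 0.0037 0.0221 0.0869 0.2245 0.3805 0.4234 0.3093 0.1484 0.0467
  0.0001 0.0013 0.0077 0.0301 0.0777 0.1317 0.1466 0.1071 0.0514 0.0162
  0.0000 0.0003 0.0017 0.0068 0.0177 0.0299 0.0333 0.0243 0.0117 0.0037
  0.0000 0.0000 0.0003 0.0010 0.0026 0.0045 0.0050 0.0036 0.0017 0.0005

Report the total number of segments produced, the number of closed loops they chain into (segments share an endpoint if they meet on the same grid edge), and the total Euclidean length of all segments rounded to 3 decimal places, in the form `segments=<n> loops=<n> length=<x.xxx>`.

cell (4,4): code 0100 → (4.969,5.000)–(5.000,4.965)
cell (4,5): code 1100 → (4.753,6.000)–(4.969,5.000)
cell (4,6): code 1000 → (5.000,6.424)–(4.753,6.000)
cell (5,4): code 0110 → (5.000,4.965)–(6.000,4.526)
cell (5,6): code 1101 → (5.951,7.000)–(5.000,6.424)
cell (5,7): code 1000 → (6.000,7.017)–(5.951,7.000)
cell (6,4): code 0010 → (6.000,4.526)–(6.987,5.000)
cell (6,5): code 0111 → (6.987,5.000)–(7.000,5.028)
cell (6,6): code 1011 → (7.000,6.366)–(6.046,7.000)
cell (6,7): code 0001 → (6.046,7.000)–(6.000,7.017)
cell (7,5): code 0010 → (7.000,5.028)–(7.208,6.000)
cell (7,6): code 0001 → (7.208,6.000)–(7.000,6.366)
total: 12 segments, chained into 1 closed loop(s), length Σ = 7.552043

segments=12 loops=1 length=7.552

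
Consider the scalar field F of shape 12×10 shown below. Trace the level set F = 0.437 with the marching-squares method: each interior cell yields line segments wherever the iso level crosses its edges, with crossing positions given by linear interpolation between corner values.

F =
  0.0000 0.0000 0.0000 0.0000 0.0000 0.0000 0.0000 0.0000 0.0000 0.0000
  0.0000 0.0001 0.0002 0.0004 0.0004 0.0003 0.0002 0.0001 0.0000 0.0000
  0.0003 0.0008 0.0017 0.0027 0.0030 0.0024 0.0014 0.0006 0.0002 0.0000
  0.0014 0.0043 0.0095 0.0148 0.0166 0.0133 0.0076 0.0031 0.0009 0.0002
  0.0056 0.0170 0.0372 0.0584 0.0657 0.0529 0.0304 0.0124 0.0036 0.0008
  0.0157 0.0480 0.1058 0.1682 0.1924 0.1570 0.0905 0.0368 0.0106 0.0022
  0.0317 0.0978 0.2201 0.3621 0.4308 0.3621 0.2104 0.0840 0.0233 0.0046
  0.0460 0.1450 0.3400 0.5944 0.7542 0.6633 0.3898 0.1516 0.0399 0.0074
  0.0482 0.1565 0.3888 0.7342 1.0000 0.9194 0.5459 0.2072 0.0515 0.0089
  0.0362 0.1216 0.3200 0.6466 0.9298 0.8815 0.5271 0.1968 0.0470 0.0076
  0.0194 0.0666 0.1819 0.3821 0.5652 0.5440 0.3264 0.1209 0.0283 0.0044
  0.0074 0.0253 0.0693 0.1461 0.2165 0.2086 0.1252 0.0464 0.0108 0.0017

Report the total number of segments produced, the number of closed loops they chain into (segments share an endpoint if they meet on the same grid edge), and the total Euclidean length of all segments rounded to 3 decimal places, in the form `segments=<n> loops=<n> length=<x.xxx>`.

cell (6,2): code 0100 → (6.322,3.000)–(7.000,2.381)
cell (6,3): code 1100 → (6.019,4.000)–(6.322,3.000)
cell (6,4): code 1100 → (6.249,5.000)–(6.019,4.000)
cell (6,5): code 1000 → (7.000,5.827)–(6.249,5.000)
cell (7,2): code 0110 → (7.000,2.381)–(8.000,2.140)
cell (7,5): code 1101 → (7.302,6.000)–(7.000,5.827)
cell (7,6): code 1000 → (8.000,6.322)–(7.302,6.000)
cell (8,2): code 0110 → (8.000,2.140)–(9.000,2.358)
cell (8,6): code 1001 → (9.000,6.273)–(8.000,6.322)
cell (9,2): code 0010 → (9.000,2.358)–(9.792,3.000)
cell (9,3): code 0111 → (9.792,3.000)–(10.000,3.300)
cell (9,5): code 1011 → (10.000,5.492)–(9.449,6.000)
cell (9,6): code 0001 → (9.449,6.000)–(9.000,6.273)
cell (10,3): code 0010 → (10.000,3.300)–(10.368,4.000)
cell (10,4): code 0011 → (10.368,4.000)–(10.319,5.000)
cell (10,5): code 0001 → (10.319,5.000)–(10.000,5.492)
total: 16 segments, chained into 1 closed loop(s), length Σ = 13.313622

segments=16 loops=1 length=13.314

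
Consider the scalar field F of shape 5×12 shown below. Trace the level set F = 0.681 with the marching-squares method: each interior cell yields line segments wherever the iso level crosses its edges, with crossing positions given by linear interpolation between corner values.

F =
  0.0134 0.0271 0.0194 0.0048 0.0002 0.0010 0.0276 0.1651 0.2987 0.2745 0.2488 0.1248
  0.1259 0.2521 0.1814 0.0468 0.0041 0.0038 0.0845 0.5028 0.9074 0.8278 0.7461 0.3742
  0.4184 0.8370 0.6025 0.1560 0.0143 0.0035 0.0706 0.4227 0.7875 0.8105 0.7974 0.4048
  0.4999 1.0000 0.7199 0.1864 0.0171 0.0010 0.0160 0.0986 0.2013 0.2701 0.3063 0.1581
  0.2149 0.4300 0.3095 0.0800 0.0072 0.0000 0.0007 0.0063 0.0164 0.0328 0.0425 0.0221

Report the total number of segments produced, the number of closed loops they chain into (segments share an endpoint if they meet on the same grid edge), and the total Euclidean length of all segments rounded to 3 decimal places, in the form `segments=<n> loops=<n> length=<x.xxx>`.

cell (0,7): code 0100 → (0.628,8.000)–(1.000,7.440)
cell (0,8): code 1100 → (0.735,9.000)–(0.628,8.000)
cell (0,9): code 1100 → (0.869,10.000)–(0.735,9.000)
cell (0,10): code 1000 → (1.000,10.175)–(0.869,10.000)
cell (1,0): code 0100 → (1.733,1.000)–(2.000,0.627)
cell (1,1): code 1000 → (2.000,1.665)–(1.733,1.000)
cell (1,7): code 0110 → (1.000,7.440)–(2.000,7.708)
cell (1,10): code 1001 → (2.000,10.296)–(1.000,10.175)
cell (2,0): code 0110 → (2.000,0.627)–(3.000,0.362)
cell (2,1): code 1101 → (2.669,2.000)–(2.000,1.665)
cell (2,2): code 1000 → (3.000,2.073)–(2.669,2.000)
cell (2,7): code 0010 → (2.000,7.708)–(2.182,8.000)
cell (2,8): code 0011 → (2.182,8.000)–(2.240,9.000)
cell (2,9): code 0011 → (2.240,9.000)–(2.237,10.000)
cell (2,10): code 0001 → (2.237,10.000)–(2.000,10.296)
cell (3,0): code 0010 → (3.000,0.362)–(3.560,1.000)
cell (3,1): code 0011 → (3.560,1.000)–(3.095,2.000)
cell (3,2): code 0001 → (3.095,2.000)–(3.000,2.073)
total: 18 segments, chained into 2 closed loop(s), length Σ = 13.040345

segments=18 loops=2 length=13.040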